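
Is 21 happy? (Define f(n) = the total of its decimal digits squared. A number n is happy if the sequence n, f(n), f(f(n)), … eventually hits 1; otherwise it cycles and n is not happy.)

not happy

21 → 5
5 → 25
25 → 29
29 → 85
85 → 89
89 → 145
145 → 42
42 → 20
20 → 4
4 → 16
16 → 37
37 → 58
58 → 89  — 89 already seen; the sequence cycles without reaching 1.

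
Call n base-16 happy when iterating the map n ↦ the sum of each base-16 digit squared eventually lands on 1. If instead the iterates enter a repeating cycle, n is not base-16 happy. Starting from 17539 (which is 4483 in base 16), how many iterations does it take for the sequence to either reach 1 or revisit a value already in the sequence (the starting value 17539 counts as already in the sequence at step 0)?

17539 = (4,4,8,3)_16 → 105
105 = (6,9)_16 → 117
117 = (7,5)_16 → 74
74 = (4,10)_16 → 116
116 = (7,4)_16 → 65
65 = (4,1)_16 → 17
17 = (1,1)_16 → 2
2 = (2)_16 → 4
4 = (4)_16 → 16
16 = (1,0)_16 → 1  — reached 1.
That took 10 steps.

10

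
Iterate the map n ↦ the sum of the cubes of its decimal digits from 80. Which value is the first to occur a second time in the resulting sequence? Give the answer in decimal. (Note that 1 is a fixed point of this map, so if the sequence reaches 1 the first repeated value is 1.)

80 → 512
512 → 134
134 → 92
92 → 737
737 → 713
713 → 371
371 → 371  — 371 already appeared earlier.

371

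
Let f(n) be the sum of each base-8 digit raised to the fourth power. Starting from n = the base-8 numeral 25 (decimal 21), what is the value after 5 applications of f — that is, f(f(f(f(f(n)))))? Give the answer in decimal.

21 = (2,5)_8 → 641
641 = (1,2,0,1)_8 → 18
18 = (2,2)_8 → 32
32 = (4,0)_8 → 256
256 = (4,0,0)_8 → 256

256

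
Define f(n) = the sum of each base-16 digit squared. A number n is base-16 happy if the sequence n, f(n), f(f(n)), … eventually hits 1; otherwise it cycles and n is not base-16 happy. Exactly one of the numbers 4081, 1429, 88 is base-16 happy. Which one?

88

4081: 4081 → 451 → 154 → 181 → 146 → 85 → 50 → 13 → 169 → 181  — repeats 181 (not base-16 happy)
1429: 1429 → 131 → 73 → 97 → 37 → 29 → 170 → 200 → 208 → 169 → 181 → 146 → 85 → 50 → 13 → 169  — repeats 169 (not base-16 happy)
88: 88 → 89 → 106 → 136 → 128 → 64 → 16 → 1  — reaches 1 (base-16 happy)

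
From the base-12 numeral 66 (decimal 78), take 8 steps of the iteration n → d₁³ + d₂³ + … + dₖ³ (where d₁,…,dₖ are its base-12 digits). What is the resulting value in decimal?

78 = (6,6)_12 → 6³ + 6³ = 216 + 216 = 432
432 = (3,0,0)_12 → 3³ + 0³ + 0³ = 27 + 0 + 0 = 27
27 = (2,3)_12 → 2³ + 3³ = 8 + 27 = 35
35 = (2,11)_12 → 2³ + 11³ = 8 + 1331 = 1339
1339 = (9,3,7)_12 → 9³ + 3³ + 7³ = 729 + 27 + 343 = 1099
1099 = (7,7,7)_12 → 7³ + 7³ + 7³ = 343 + 343 + 343 = 1029
1029 = (7,1,9)_12 → 7³ + 1³ + 9³ = 343 + 1 + 729 = 1073
1073 = (7,5,5)_12 → 7³ + 5³ + 5³ = 343 + 125 + 125 = 593

593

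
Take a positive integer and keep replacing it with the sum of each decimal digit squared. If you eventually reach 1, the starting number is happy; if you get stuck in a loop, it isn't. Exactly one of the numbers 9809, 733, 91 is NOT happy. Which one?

733

9809: 9809 → 226 → 44 → 32 → 13 → 10 → 1  — reaches 1 (happy)
733: 733 → 67 → 85 → 89 → 145 → 42 → 20 → 4 → 16 → 37 → 58 → 89  — repeats 89 (not happy)
91: 91 → 82 → 68 → 100 → 1  — reaches 1 (happy)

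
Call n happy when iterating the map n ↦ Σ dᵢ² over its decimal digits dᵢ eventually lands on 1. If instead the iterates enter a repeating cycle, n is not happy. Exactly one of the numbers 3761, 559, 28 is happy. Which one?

3761: 3761 → 95 → 106 → 37 → 58 → 89 → 145 → 42 → 20 → 4 → 16 → 37  — repeats 37 (not happy)
559: 559 → 131 → 11 → 2 → 4 → 16 → 37 → 58 → 89 → 145 → 42 → 20 → 4  — repeats 4 (not happy)
28: 28 → 68 → 100 → 1  — reaches 1 (happy)

28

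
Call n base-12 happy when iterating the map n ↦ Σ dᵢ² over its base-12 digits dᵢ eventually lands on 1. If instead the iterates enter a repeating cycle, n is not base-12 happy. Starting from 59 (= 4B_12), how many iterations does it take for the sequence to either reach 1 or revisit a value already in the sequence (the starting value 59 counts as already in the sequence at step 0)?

59 = (4,11)_12 → 4² + 11² = 137
137 = (11,5)_12 → 11² + 5² = 146
146 = (1,0,2)_12 → 1² + 0² + 2² = 5
5 = (5)_12 → 5² = 25
25 = (2,1)_12 → 2² + 1² = 5  — 5 repeats.
That took 5 steps.

5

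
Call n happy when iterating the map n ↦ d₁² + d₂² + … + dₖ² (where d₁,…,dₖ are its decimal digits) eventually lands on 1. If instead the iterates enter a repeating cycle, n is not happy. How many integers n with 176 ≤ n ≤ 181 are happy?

1

176: 176 → 86 → 100 → 1  — happy
177: 177 → 99 → 162 → 41 → 17 → 50 → 25 → 29 → 85 → 89 → 145 → 42 → 20 → 4 → 16 → 37 → 58 → 89  — not happy
178: 178 → 114 → 18 → 65 → 61 → 37 → 58 → 89 → 145 → 42 → 20 → 4 → 16 → 37  — not happy
179: 179 → 131 → 11 → 2 → 4 → 16 → 37 → 58 → 89 → 145 → 42 → 20 → 4  — not happy
180: 180 → 65 → 61 → 37 → 58 → 89 → 145 → 42 → 20 → 4 → 16 → 37  — not happy
181: 181 → 66 → 72 → 53 → 34 → 25 → 29 → 85 → 89 → 145 → 42 → 20 → 4 → 16 → 37 → 58 → 89  — not happy
happy: 176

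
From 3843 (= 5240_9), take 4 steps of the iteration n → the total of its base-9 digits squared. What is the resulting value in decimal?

89

3843 = (5,2,4,0)_9 → 45
45 = (5,0)_9 → 25
25 = (2,7)_9 → 53
53 = (5,8)_9 → 89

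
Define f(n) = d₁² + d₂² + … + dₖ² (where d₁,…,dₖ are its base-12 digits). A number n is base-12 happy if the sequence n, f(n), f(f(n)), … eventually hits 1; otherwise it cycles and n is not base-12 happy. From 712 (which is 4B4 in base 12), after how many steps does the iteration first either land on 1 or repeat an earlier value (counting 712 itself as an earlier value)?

712 = (4,11,4)_12 → 153
153 = (1,0,9)_12 → 82
82 = (6,10)_12 → 136
136 = (11,4)_12 → 137
137 = (11,5)_12 → 146
146 = (1,0,2)_12 → 5
5 = (5)_12 → 25
25 = (2,1)_12 → 5  — 5 repeats.
That took 8 steps.

8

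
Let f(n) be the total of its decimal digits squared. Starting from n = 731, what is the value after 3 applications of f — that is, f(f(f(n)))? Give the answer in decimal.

37

731 → 7² + 3² + 1² = 49 + 9 + 1 = 59
59 → 5² + 9² = 25 + 81 = 106
106 → 1² + 0² + 6² = 1 + 0 + 36 = 37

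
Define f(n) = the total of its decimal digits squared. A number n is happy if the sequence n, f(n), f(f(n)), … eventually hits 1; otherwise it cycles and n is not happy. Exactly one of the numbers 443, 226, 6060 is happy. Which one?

443: 443 → 41 → 17 → 50 → 25 → 29 → 85 → 89 → 145 → 42 → 20 → 4 → 16 → 37 → 58 → 89  — repeats 89 (not happy)
226: 226 → 44 → 32 → 13 → 10 → 1  — reaches 1 (happy)
6060: 6060 → 72 → 53 → 34 → 25 → 29 → 85 → 89 → 145 → 42 → 20 → 4 → 16 → 37 → 58 → 89  — repeats 89 (not happy)

226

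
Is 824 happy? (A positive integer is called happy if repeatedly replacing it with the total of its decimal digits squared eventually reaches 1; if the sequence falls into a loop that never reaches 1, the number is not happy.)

824 → 8² + 2² + 4² = 64 + 4 + 16 = 84
84 → 8² + 4² = 64 + 16 = 80
80 → 8² + 0² = 64 + 0 = 64
64 → 6² + 4² = 36 + 16 = 52
52 → 5² + 2² = 25 + 4 = 29
29 → 2² + 9² = 4 + 81 = 85
85 → 8² + 5² = 64 + 25 = 89
89 → 8² + 9² = 64 + 81 = 145
145 → 1² + 4² + 5² = 1 + 16 + 25 = 42
42 → 4² + 2² = 16 + 4 = 20
20 → 2² + 0² = 4 + 0 = 4
4 → 4² = 16
16 → 1² + 6² = 1 + 36 = 37
37 → 3² + 7² = 9 + 49 = 58
58 → 5² + 8² = 25 + 64 = 89  — 89 already seen; the sequence cycles without reaching 1.

not happy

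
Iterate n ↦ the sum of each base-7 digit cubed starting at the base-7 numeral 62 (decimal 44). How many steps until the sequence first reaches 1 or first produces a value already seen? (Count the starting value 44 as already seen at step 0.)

6

44 = (6,2)_7 → 6³ + 2³ = 216 + 8 = 224
224 = (4,4,0)_7 → 4³ + 4³ + 0³ = 64 + 64 + 0 = 128
128 = (2,4,2)_7 → 2³ + 4³ + 2³ = 8 + 64 + 8 = 80
80 = (1,4,3)_7 → 1³ + 4³ + 3³ = 1 + 64 + 27 = 92
92 = (1,6,1)_7 → 1³ + 6³ + 1³ = 1 + 216 + 1 = 218
218 = (4,3,1)_7 → 4³ + 3³ + 1³ = 64 + 27 + 1 = 92  — 92 repeats.
That took 6 steps.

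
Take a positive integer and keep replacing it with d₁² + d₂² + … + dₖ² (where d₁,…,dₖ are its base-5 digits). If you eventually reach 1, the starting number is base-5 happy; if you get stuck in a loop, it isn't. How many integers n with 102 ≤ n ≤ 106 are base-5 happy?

1

102: 102 → 20 → 16 → 10 → 4 → 16  (repeats 16)
103: 103 → 25 → 1  (reaches 1)
104: 104 → 32 → 6 → 2 → 4 → 16 → 10 → 4  (repeats 4)
105: 105 → 17 → 13 → 13  (repeats 13)
106: 106 → 18 → 18  (repeats 18)
base-5 happy: 103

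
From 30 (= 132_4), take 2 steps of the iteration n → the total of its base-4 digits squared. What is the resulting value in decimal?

13

30 = (1,3,2)_4 → 1² + 3² + 2² = 14
14 = (3,2)_4 → 3² + 2² = 13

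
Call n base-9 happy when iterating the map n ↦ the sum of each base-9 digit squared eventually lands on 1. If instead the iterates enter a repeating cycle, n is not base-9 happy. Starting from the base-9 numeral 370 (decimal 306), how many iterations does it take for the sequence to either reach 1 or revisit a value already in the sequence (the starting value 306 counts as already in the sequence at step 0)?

5

306 = (3,7,0)_9 → 3² + 7² + 0² = 58
58 = (6,4)_9 → 6² + 4² = 52
52 = (5,7)_9 → 5² + 7² = 74
74 = (8,2)_9 → 8² + 2² = 68
68 = (7,5)_9 → 7² + 5² = 74  — 74 repeats.
That took 5 steps.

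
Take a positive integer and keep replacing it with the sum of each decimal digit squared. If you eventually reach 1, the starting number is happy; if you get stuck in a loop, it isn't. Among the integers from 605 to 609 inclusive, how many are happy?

605: 605 → 61 → 37 → 58 → 89 → 145 → 42 → 20 → 4 → 16 → 37  — not happy
606: 606 → 72 → 53 → 34 → 25 → 29 → 85 → 89 → 145 → 42 → 20 → 4 → 16 → 37 → 58 → 89  — not happy
607: 607 → 85 → 89 → 145 → 42 → 20 → 4 → 16 → 37 → 58 → 89  — not happy
608: 608 → 100 → 1  — happy
609: 609 → 117 → 51 → 26 → 40 → 16 → 37 → 58 → 89 → 145 → 42 → 20 → 4 → 16  — not happy
happy: 608

1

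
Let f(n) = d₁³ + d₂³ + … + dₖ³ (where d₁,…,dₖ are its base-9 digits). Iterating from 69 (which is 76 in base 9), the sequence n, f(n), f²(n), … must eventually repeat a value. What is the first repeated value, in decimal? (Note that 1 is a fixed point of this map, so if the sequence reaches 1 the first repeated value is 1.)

1

69 = (7,6)_9 → 7³ + 6³ = 559
559 = (6,8,1)_9 → 6³ + 8³ + 1³ = 729
729 = (1,0,0,0)_9 → 1³ + 0³ + 0³ + 0³ = 1  — reached the fixed point 1.
1 → 1, so 1 is the first repeated value.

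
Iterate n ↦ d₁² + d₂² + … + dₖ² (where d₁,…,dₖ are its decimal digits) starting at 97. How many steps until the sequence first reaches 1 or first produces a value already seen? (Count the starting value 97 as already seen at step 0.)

97 → 9² + 7² = 81 + 49 = 130
130 → 1² + 3² + 0² = 1 + 9 + 0 = 10
10 → 1² + 0² = 1 + 0 = 1  — reached 1.
That took 3 steps.

3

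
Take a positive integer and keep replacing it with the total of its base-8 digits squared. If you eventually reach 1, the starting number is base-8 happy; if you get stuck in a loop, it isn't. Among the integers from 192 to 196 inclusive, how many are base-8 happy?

192: 192 → 9 → 2 → 4 → 16 → 4  — not base-8 happy
193: 193 → 10 → 5 → 25 → 10  — not base-8 happy
194: 194 → 13 → 26 → 13  — not base-8 happy
195: 195 → 18 → 8 → 1  — base-8 happy
196: 196 → 25 → 10 → 5 → 25  — not base-8 happy
base-8 happy: 195

1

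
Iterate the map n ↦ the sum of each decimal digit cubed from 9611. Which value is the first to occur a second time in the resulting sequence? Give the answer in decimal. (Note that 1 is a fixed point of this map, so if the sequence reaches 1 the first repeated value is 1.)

9611 → 9³ + 6³ + 1³ + 1³ = 947
947 → 9³ + 4³ + 7³ = 1136
1136 → 1³ + 1³ + 3³ + 6³ = 245
245 → 2³ + 4³ + 5³ = 197
197 → 1³ + 9³ + 7³ = 1073
1073 → 1³ + 0³ + 7³ + 3³ = 371
371 → 3³ + 7³ + 1³ = 371  — 371 already appeared earlier.

371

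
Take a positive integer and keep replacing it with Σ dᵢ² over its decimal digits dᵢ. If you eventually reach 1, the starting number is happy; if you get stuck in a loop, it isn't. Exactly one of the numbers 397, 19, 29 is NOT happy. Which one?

397: 397 → 139 → 91 → 82 → 68 → 100 → 1  — reaches 1 (happy)
19: 19 → 82 → 68 → 100 → 1  — reaches 1 (happy)
29: 29 → 85 → 89 → 145 → 42 → 20 → 4 → 16 → 37 → 58 → 89  — repeats 89 (not happy)

29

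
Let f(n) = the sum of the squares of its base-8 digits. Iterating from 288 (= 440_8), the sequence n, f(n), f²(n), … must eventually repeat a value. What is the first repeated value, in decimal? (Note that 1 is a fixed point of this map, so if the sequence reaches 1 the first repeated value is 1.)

288 = (4,4,0)_8 → 4² + 4² + 0² = 16 + 16 + 0 = 32
32 = (4,0)_8 → 4² + 0² = 16 + 0 = 16
16 = (2,0)_8 → 2² + 0² = 4 + 0 = 4
4 = (4)_8 → 4² = 16  — 16 already appeared earlier.

16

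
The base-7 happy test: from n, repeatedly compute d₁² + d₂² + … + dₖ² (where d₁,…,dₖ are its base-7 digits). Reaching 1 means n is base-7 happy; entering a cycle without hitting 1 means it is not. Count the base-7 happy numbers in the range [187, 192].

187: 187 → 59 → 11 → 17 → 13 → 37 → 29 → 17  (repeats 17)
188: 188 → 70 → 10 → 10  (repeats 10)
189: 189 → 45 → 45  (repeats 45)
190: 190 → 46 → 52 → 10 → 10  (repeats 10)
191: 191 → 49 → 1  (reaches 1)
192: 192 → 54 → 26 → 34 → 52 → 10 → 10  (repeats 10)
base-7 happy: 191

1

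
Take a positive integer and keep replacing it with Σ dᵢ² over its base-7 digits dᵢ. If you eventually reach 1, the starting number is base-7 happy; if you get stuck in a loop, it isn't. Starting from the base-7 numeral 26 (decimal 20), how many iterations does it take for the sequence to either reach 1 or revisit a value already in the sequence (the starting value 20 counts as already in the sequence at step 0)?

20 = (2,6)_7 → 2² + 6² = 4 + 36 = 40
40 = (5,5)_7 → 5² + 5² = 25 + 25 = 50
50 = (1,0,1)_7 → 1² + 0² + 1² = 1 + 0 + 1 = 2
2 = (2)_7 → 2² = 4
4 = (4)_7 → 4² = 16
16 = (2,2)_7 → 2² + 2² = 4 + 4 = 8
8 = (1,1)_7 → 1² + 1² = 1 + 1 = 2  — 2 repeats.
That took 7 steps.

7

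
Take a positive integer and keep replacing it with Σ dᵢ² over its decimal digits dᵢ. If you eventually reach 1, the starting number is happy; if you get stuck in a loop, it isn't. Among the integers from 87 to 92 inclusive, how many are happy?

1

87: 87 → 113 → 11 → 2 → 4 → 16 → 37 → 58 → 89 → 145 → 42 → 20 → 4  (repeats 4)
88: 88 → 128 → 69 → 117 → 51 → 26 → 40 → 16 → 37 → 58 → 89 → 145 → 42 → 20 → 4 → 16  (repeats 16)
89: 89 → 145 → 42 → 20 → 4 → 16 → 37 → 58 → 89  (repeats 89)
90: 90 → 81 → 65 → 61 → 37 → 58 → 89 → 145 → 42 → 20 → 4 → 16 → 37  (repeats 37)
91: 91 → 82 → 68 → 100 → 1  (reaches 1)
92: 92 → 85 → 89 → 145 → 42 → 20 → 4 → 16 → 37 → 58 → 89  (repeats 89)
happy: 91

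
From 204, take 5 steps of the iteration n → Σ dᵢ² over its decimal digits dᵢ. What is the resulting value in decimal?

58

204 → 20
20 → 4
4 → 16
16 → 37
37 → 58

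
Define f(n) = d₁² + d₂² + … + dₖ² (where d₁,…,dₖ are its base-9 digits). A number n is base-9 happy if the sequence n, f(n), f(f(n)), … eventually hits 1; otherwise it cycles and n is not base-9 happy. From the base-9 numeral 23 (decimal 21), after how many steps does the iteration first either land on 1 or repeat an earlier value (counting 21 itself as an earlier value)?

6

21 = (2,3)_9 → 2² + 3² = 4 + 9 = 13
13 = (1,4)_9 → 1² + 4² = 1 + 16 = 17
17 = (1,8)_9 → 1² + 8² = 1 + 64 = 65
65 = (7,2)_9 → 7² + 2² = 49 + 4 = 53
53 = (5,8)_9 → 5² + 8² = 25 + 64 = 89
89 = (1,0,8)_9 → 1² + 0² + 8² = 1 + 0 + 64 = 65  — 65 repeats.
That took 6 steps.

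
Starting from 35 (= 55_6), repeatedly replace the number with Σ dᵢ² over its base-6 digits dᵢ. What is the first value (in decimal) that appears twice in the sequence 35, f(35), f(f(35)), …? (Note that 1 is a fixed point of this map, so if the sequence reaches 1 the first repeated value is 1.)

35 = (5,5)_6 → 50
50 = (1,2,2)_6 → 9
9 = (1,3)_6 → 10
10 = (1,4)_6 → 17
17 = (2,5)_6 → 29
29 = (4,5)_6 → 41
41 = (1,0,5)_6 → 26
26 = (4,2)_6 → 20
20 = (3,2)_6 → 13
13 = (2,1)_6 → 5
5 = (5)_6 → 25
25 = (4,1)_6 → 17  — 17 already appeared earlier.

17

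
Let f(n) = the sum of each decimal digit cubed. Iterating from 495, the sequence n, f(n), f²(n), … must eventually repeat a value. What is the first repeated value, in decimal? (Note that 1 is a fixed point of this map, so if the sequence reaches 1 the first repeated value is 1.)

495 → 4³ + 9³ + 5³ = 918
918 → 9³ + 1³ + 8³ = 1242
1242 → 1³ + 2³ + 4³ + 2³ = 81
81 → 8³ + 1³ = 513
513 → 5³ + 1³ + 3³ = 153
153 → 1³ + 5³ + 3³ = 153  — 153 already appeared earlier.

153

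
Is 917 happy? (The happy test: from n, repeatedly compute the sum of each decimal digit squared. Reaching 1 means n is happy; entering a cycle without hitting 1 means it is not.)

not happy

917 → 9² + 1² + 7² = 81 + 1 + 49 = 131
131 → 1² + 3² + 1² = 1 + 9 + 1 = 11
11 → 1² + 1² = 1 + 1 = 2
2 → 2² = 4
4 → 4² = 16
16 → 1² + 6² = 1 + 36 = 37
37 → 3² + 7² = 9 + 49 = 58
58 → 5² + 8² = 25 + 64 = 89
89 → 8² + 9² = 64 + 81 = 145
145 → 1² + 4² + 5² = 1 + 16 + 25 = 42
42 → 4² + 2² = 16 + 4 = 20
20 → 2² + 0² = 4 + 0 = 4  — 4 already seen; the sequence cycles without reaching 1.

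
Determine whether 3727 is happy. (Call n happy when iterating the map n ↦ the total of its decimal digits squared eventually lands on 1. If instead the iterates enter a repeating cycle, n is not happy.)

3727 → 3² + 7² + 2² + 7² = 111
111 → 1² + 1² + 1² = 3
3 → 3² = 9
9 → 9² = 81
81 → 8² + 1² = 65
65 → 6² + 5² = 61
61 → 6² + 1² = 37
37 → 3² + 7² = 58
58 → 5² + 8² = 89
89 → 8² + 9² = 145
145 → 1² + 4² + 5² = 42
42 → 4² + 2² = 20
20 → 2² + 0² = 4
4 → 4² = 16
16 → 1² + 6² = 37  — 37 already seen; the sequence cycles without reaching 1.

not happy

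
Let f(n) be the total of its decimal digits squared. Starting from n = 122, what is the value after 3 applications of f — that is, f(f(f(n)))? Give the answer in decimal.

122 → 1² + 2² + 2² = 9
9 → 9² = 81
81 → 8² + 1² = 65

65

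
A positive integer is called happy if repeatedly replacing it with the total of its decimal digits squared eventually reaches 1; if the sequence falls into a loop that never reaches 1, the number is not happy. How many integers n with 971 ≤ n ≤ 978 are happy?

1

971: 971 → 131 → 11 → 2 → 4 → 16 → 37 → 58 → 89 → 145 → 42 → 20 → 4  (repeats 4)
972: 972 → 134 → 26 → 40 → 16 → 37 → 58 → 89 → 145 → 42 → 20 → 4 → 16  (repeats 16)
973: 973 → 139 → 91 → 82 → 68 → 100 → 1  (reaches 1)
974: 974 → 146 → 53 → 34 → 25 → 29 → 85 → 89 → 145 → 42 → 20 → 4 → 16 → 37 → 58 → 89  (repeats 89)
975: 975 → 155 → 51 → 26 → 40 → 16 → 37 → 58 → 89 → 145 → 42 → 20 → 4 → 16  (repeats 16)
976: 976 → 166 → 73 → 58 → 89 → 145 → 42 → 20 → 4 → 16 → 37 → 58  (repeats 58)
977: 977 → 179 → 131 → 11 → 2 → 4 → 16 → 37 → 58 → 89 → 145 → 42 → 20 → 4  (repeats 4)
978: 978 → 194 → 98 → 145 → 42 → 20 → 4 → 16 → 37 → 58 → 89 → 145  (repeats 145)
happy: 973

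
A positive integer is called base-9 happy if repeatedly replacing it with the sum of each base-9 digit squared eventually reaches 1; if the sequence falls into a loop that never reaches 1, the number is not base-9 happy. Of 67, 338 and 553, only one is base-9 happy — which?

67: 67 → 65 → 53 → 89 → 65  — repeats 65 (not base-9 happy)
338: 338 → 42 → 52 → 74 → 68 → 74  — repeats 74 (not base-9 happy)
553: 553 → 101 → 9 → 1  — reaches 1 (base-9 happy)

553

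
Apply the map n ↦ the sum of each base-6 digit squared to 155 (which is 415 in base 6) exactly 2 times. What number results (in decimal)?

155 = (4,1,5)_6 → 4² + 1² + 5² = 42
42 = (1,1,0)_6 → 1² + 1² + 0² = 2

2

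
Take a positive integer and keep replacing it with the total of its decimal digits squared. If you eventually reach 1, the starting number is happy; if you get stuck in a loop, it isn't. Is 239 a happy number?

239 → 2² + 3² + 9² = 94
94 → 9² + 4² = 97
97 → 9² + 7² = 130
130 → 1² + 3² + 0² = 10
10 → 1² + 0² = 1  — reached 1.

happy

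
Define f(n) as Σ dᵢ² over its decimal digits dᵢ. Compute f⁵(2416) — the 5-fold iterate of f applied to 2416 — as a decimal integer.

37

2416 → 2² + 4² + 1² + 6² = 4 + 16 + 1 + 36 = 57
57 → 5² + 7² = 25 + 49 = 74
74 → 7² + 4² = 49 + 16 = 65
65 → 6² + 5² = 36 + 25 = 61
61 → 6² + 1² = 36 + 1 = 37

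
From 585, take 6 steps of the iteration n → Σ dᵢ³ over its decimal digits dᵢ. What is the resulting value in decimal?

585 → 5³ + 8³ + 5³ = 125 + 512 + 125 = 762
762 → 7³ + 6³ + 2³ = 343 + 216 + 8 = 567
567 → 5³ + 6³ + 7³ = 125 + 216 + 343 = 684
684 → 6³ + 8³ + 4³ = 216 + 512 + 64 = 792
792 → 7³ + 9³ + 2³ = 343 + 729 + 8 = 1080
1080 → 1³ + 0³ + 8³ + 0³ = 1 + 0 + 512 + 0 = 513

513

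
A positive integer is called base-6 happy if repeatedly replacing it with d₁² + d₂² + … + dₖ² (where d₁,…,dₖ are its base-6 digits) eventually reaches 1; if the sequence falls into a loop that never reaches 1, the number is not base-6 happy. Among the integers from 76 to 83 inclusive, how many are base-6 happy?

1

76: 76 → 20 → 13 → 5 → 25 → 17 → 29 → 41 → 26 → 20  (repeats 20)
77: 77 → 29 → 41 → 26 → 20 → 13 → 5 → 25 → 17 → 29  (repeats 29)
78: 78 → 5 → 25 → 17 → 29 → 41 → 26 → 20 → 13 → 5  (repeats 5)
79: 79 → 6 → 1  (reaches 1)
80: 80 → 9 → 10 → 17 → 29 → 41 → 26 → 20 → 13 → 5 → 25 → 17  (repeats 17)
81: 81 → 14 → 8 → 5 → 25 → 17 → 29 → 41 → 26 → 20 → 13 → 5  (repeats 5)
82: 82 → 21 → 18 → 9 → 10 → 17 → 29 → 41 → 26 → 20 → 13 → 5 → 25 → 17  (repeats 17)
83: 83 → 30 → 25 → 17 → 29 → 41 → 26 → 20 → 13 → 5 → 25  (repeats 25)
base-6 happy: 79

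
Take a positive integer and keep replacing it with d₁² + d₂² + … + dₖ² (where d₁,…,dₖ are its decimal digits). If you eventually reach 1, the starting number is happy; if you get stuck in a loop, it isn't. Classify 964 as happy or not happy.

happy

964 → 9² + 6² + 4² = 81 + 36 + 16 = 133
133 → 1² + 3² + 3² = 1 + 9 + 9 = 19
19 → 1² + 9² = 1 + 81 = 82
82 → 8² + 2² = 64 + 4 = 68
68 → 6² + 8² = 36 + 64 = 100
100 → 1² + 0² + 0² = 1 + 0 + 0 = 1  — reached 1.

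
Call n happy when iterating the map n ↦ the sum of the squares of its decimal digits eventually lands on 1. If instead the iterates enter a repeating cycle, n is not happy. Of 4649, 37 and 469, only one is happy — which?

4649: 4649 → 149 → 98 → 145 → 42 → 20 → 4 → 16 → 37 → 58 → 89 → 145  — repeats 145 (not happy)
37: 37 → 58 → 89 → 145 → 42 → 20 → 4 → 16 → 37  — repeats 37 (not happy)
469: 469 → 133 → 19 → 82 → 68 → 100 → 1  — reaches 1 (happy)

469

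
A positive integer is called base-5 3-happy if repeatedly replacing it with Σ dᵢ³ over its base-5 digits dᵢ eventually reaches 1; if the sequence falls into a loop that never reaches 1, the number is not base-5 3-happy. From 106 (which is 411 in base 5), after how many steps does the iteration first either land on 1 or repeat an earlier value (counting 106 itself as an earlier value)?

106 = (4,1,1)_5 → 4³ + 1³ + 1³ = 64 + 1 + 1 = 66
66 = (2,3,1)_5 → 2³ + 3³ + 1³ = 8 + 27 + 1 = 36
36 = (1,2,1)_5 → 1³ + 2³ + 1³ = 1 + 8 + 1 = 10
10 = (2,0)_5 → 2³ + 0³ = 8 + 0 = 8
8 = (1,3)_5 → 1³ + 3³ = 1 + 27 = 28
28 = (1,0,3)_5 → 1³ + 0³ + 3³ = 1 + 0 + 27 = 28  — 28 repeats.
That took 6 steps.

6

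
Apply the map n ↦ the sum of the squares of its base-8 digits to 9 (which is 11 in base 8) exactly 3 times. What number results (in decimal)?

9 = (1,1)_8 → 2
2 = (2)_8 → 4
4 = (4)_8 → 16

16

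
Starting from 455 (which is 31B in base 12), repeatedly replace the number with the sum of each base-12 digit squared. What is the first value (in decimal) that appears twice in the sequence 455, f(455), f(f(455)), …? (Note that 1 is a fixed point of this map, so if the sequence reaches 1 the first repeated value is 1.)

455 = (3,1,11)_12 → 131
131 = (10,11)_12 → 221
221 = (1,6,5)_12 → 62
62 = (5,2)_12 → 29
29 = (2,5)_12 → 29  — 29 already appeared earlier.

29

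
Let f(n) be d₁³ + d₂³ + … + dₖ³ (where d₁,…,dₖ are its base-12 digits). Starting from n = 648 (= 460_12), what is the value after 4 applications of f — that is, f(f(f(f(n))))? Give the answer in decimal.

1458

648 = (4,6,0)_12 → 280
280 = (1,11,4)_12 → 1396
1396 = (9,8,4)_12 → 1305
1305 = (9,0,9)_12 → 1458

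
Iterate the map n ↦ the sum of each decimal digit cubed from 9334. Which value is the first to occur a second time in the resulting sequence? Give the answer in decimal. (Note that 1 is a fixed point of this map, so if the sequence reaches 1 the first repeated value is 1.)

9334 → 9³ + 3³ + 3³ + 4³ = 729 + 27 + 27 + 64 = 847
847 → 8³ + 4³ + 7³ = 512 + 64 + 343 = 919
919 → 9³ + 1³ + 9³ = 729 + 1 + 729 = 1459
1459 → 1³ + 4³ + 5³ + 9³ = 1 + 64 + 125 + 729 = 919  — 919 already appeared earlier.

919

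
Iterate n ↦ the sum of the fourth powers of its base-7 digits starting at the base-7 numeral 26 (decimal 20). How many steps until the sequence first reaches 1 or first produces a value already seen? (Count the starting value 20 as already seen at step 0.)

10

20 = (2,6)_7 → 2⁴ + 6⁴ = 16 + 1296 = 1312
1312 = (3,5,5,3)_7 → 3⁴ + 5⁴ + 5⁴ + 3⁴ = 81 + 625 + 625 + 81 = 1412
1412 = (4,0,5,5)_7 → 4⁴ + 0⁴ + 5⁴ + 5⁴ = 256 + 0 + 625 + 625 = 1506
1506 = (4,2,5,1)_7 → 4⁴ + 2⁴ + 5⁴ + 1⁴ = 256 + 16 + 625 + 1 = 898
898 = (2,4,2,2)_7 → 2⁴ + 4⁴ + 2⁴ + 2⁴ = 16 + 256 + 16 + 16 = 304
304 = (6,1,3)_7 → 6⁴ + 1⁴ + 3⁴ = 1296 + 1 + 81 = 1378
1378 = (4,0,0,6)_7 → 4⁴ + 0⁴ + 0⁴ + 6⁴ = 256 + 0 + 0 + 1296 = 1552
1552 = (4,3,4,5)_7 → 4⁴ + 3⁴ + 4⁴ + 5⁴ = 256 + 81 + 256 + 625 = 1218
1218 = (3,3,6,0)_7 → 3⁴ + 3⁴ + 6⁴ + 0⁴ = 81 + 81 + 1296 + 0 = 1458
1458 = (4,1,5,2)_7 → 4⁴ + 1⁴ + 5⁴ + 2⁴ = 256 + 1 + 625 + 16 = 898  — 898 repeats.
That took 10 steps.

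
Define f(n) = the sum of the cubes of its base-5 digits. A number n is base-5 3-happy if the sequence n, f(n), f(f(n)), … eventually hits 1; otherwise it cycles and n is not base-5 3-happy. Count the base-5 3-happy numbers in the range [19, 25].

19: 19 → 91 → 55 → 9 → 65 → 35 → 9  — not base-5 3-happy
20: 20 → 64 → 80 → 28 → 28  — not base-5 3-happy
21: 21 → 65 → 35 → 9 → 65  — not base-5 3-happy
22: 22 → 72 → 80 → 28 → 28  — not base-5 3-happy
23: 23 → 91 → 55 → 9 → 65 → 35 → 9  — not base-5 3-happy
24: 24 → 128 → 28 → 28  — not base-5 3-happy
25: 25 → 1  — base-5 3-happy
base-5 3-happy: 25

1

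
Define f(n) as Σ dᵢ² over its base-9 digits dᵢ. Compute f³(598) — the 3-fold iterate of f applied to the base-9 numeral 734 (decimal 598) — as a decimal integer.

598 = (7,3,4)_9 → 7² + 3² + 4² = 49 + 9 + 16 = 74
74 = (8,2)_9 → 8² + 2² = 64 + 4 = 68
68 = (7,5)_9 → 7² + 5² = 49 + 25 = 74

74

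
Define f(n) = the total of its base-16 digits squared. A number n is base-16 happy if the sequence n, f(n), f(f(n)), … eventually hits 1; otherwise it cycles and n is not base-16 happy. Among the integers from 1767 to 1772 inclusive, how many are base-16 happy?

3

1767: 1767 → 281 → 83 → 34 → 8 → 64 → 16 → 1  (reaches 1)
1768: 1768 → 296 → 69 → 41 → 85 → 50 → 13 → 169 → 181 → 146 → 85  (repeats 85)
1769: 1769 → 313 → 91 → 146 → 85 → 50 → 13 → 169 → 181 → 146  (repeats 146)
1770: 1770 → 332 → 161 → 101 → 61 → 178 → 125 → 218 → 269 → 170 → 200 → 208 → 169 → 181 → 146 → 85 → 50 → 13 → 169  (repeats 169)
1771: 1771 → 353 → 38 → 40 → 68 → 32 → 4 → 16 → 1  (reaches 1)
1772: 1772 → 376 → 114 → 53 → 34 → 8 → 64 → 16 → 1  (reaches 1)
base-16 happy: 1767, 1771, 1772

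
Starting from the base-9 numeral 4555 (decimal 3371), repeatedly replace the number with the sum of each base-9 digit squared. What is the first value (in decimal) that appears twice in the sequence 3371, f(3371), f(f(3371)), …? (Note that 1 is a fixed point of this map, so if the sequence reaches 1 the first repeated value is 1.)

1

3371 = (4,5,5,5)_9 → 4² + 5² + 5² + 5² = 91
91 = (1,1,1)_9 → 1² + 1² + 1² = 3
3 = (3)_9 → 3² = 9
9 = (1,0)_9 → 1² + 0² = 1  — reached the fixed point 1.
1 → 1, so 1 is the first repeated value.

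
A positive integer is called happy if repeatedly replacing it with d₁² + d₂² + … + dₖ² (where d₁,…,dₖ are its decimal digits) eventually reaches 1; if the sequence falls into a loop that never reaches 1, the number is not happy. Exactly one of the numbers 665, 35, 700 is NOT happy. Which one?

665: 665 → 97 → 130 → 10 → 1  — reaches 1 (happy)
35: 35 → 34 → 25 → 29 → 85 → 89 → 145 → 42 → 20 → 4 → 16 → 37 → 58 → 89  — repeats 89 (not happy)
700: 700 → 49 → 97 → 130 → 10 → 1  — reaches 1 (happy)

35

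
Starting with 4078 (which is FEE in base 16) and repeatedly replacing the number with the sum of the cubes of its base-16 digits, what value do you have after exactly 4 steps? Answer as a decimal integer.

16

4078 = (15,14,14)_16 → 15³ + 14³ + 14³ = 3375 + 2744 + 2744 = 8863
8863 = (2,2,9,15)_16 → 2³ + 2³ + 9³ + 15³ = 8 + 8 + 729 + 3375 = 4120
4120 = (1,0,1,8)_16 → 1³ + 0³ + 1³ + 8³ = 1 + 0 + 1 + 512 = 514
514 = (2,0,2)_16 → 2³ + 0³ + 2³ = 8 + 0 + 8 = 16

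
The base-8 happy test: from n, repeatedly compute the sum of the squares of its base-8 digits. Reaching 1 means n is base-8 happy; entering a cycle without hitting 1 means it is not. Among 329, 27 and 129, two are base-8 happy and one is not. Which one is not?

329: 329 → 27 → 18 → 8 → 1  — reaches 1 (base-8 happy)
27: 27 → 18 → 8 → 1  — reaches 1 (base-8 happy)
129: 129 → 5 → 25 → 10 → 5  — repeats 5 (not base-8 happy)

129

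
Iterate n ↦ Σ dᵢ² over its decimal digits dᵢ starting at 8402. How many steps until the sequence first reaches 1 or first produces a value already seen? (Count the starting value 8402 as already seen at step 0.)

15

8402 → 8² + 4² + 0² + 2² = 84
84 → 8² + 4² = 80
80 → 8² + 0² = 64
64 → 6² + 4² = 52
52 → 5² + 2² = 29
29 → 2² + 9² = 85
85 → 8² + 5² = 89
89 → 8² + 9² = 145
145 → 1² + 4² + 5² = 42
42 → 4² + 2² = 20
20 → 2² + 0² = 4
4 → 4² = 16
16 → 1² + 6² = 37
37 → 3² + 7² = 58
58 → 5² + 8² = 89  — 89 repeats.
That took 15 steps.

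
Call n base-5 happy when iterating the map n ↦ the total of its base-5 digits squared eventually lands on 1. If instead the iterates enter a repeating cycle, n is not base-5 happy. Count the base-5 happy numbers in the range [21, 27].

21: 21 → 17 → 13 → 13  (repeats 13)
22: 22 → 20 → 16 → 10 → 4 → 16  (repeats 16)
23: 23 → 25 → 1  (reaches 1)
24: 24 → 32 → 6 → 2 → 4 → 16 → 10 → 4  (repeats 4)
25: 25 → 1  (reaches 1)
26: 26 → 2 → 4 → 16 → 10 → 4  (repeats 4)
27: 27 → 5 → 1  (reaches 1)
base-5 happy: 23, 25, 27

3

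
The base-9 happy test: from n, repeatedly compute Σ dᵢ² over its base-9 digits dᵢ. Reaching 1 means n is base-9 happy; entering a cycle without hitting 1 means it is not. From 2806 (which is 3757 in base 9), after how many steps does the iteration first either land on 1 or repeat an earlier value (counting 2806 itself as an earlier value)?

2806 = (3,7,5,7)_9 → 3² + 7² + 5² + 7² = 9 + 49 + 25 + 49 = 132
132 = (1,5,6)_9 → 1² + 5² + 6² = 1 + 25 + 36 = 62
62 = (6,8)_9 → 6² + 8² = 36 + 64 = 100
100 = (1,2,1)_9 → 1² + 2² + 1² = 1 + 4 + 1 = 6
6 = (6)_9 → 6² = 36
36 = (4,0)_9 → 4² + 0² = 16 + 0 = 16
16 = (1,7)_9 → 1² + 7² = 1 + 49 = 50
50 = (5,5)_9 → 5² + 5² = 25 + 25 = 50  — 50 repeats.
That took 8 steps.

8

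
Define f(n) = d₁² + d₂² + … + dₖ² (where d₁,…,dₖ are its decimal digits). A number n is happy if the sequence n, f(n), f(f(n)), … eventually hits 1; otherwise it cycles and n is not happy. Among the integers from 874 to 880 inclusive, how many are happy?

874: 874 → 129 → 86 → 100 → 1  (reaches 1)
875: 875 → 138 → 74 → 65 → 61 → 37 → 58 → 89 → 145 → 42 → 20 → 4 → 16 → 37  (repeats 37)
876: 876 → 149 → 98 → 145 → 42 → 20 → 4 → 16 → 37 → 58 → 89 → 145  (repeats 145)
877: 877 → 162 → 41 → 17 → 50 → 25 → 29 → 85 → 89 → 145 → 42 → 20 → 4 → 16 → 37 → 58 → 89  (repeats 89)
878: 878 → 177 → 99 → 162 → 41 → 17 → 50 → 25 → 29 → 85 → 89 → 145 → 42 → 20 → 4 → 16 → 37 → 58 → 89  (repeats 89)
879: 879 → 194 → 98 → 145 → 42 → 20 → 4 → 16 → 37 → 58 → 89 → 145  (repeats 145)
880: 880 → 128 → 69 → 117 → 51 → 26 → 40 → 16 → 37 → 58 → 89 → 145 → 42 → 20 → 4 → 16  (repeats 16)
happy: 874

1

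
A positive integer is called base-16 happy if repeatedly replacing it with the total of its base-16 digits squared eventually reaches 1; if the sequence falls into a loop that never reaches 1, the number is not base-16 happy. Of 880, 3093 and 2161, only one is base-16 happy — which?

2161

880: 880 → 58 → 109 → 205 → 313 → 91 → 146 → 85 → 50 → 13 → 169 → 181 → 146  — repeats 146 (not base-16 happy)
3093: 3093 → 170 → 200 → 208 → 169 → 181 → 146 → 85 → 50 → 13 → 169  — repeats 169 (not base-16 happy)
2161: 2161 → 114 → 53 → 34 → 8 → 64 → 16 → 1  — reaches 1 (base-16 happy)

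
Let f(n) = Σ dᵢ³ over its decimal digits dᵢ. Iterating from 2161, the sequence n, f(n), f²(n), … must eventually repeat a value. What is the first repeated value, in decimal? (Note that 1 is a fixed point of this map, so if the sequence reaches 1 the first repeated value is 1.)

2161 → 2³ + 1³ + 6³ + 1³ = 226
226 → 2³ + 2³ + 6³ = 232
232 → 2³ + 3³ + 2³ = 43
43 → 4³ + 3³ = 91
91 → 9³ + 1³ = 730
730 → 7³ + 3³ + 0³ = 370
370 → 3³ + 7³ + 0³ = 370  — 370 already appeared earlier.

370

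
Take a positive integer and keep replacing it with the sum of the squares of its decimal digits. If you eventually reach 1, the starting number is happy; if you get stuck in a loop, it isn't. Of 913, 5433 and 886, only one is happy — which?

913

913: 913 → 91 → 82 → 68 → 100 → 1  — reaches 1 (happy)
5433: 5433 → 59 → 106 → 37 → 58 → 89 → 145 → 42 → 20 → 4 → 16 → 37  — repeats 37 (not happy)
886: 886 → 164 → 53 → 34 → 25 → 29 → 85 → 89 → 145 → 42 → 20 → 4 → 16 → 37 → 58 → 89  — repeats 89 (not happy)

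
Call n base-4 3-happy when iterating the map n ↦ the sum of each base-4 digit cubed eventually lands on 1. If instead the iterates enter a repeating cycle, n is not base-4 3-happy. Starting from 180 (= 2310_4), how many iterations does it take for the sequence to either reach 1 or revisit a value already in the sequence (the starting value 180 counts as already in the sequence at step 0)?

180 = (2,3,1,0)_4 → 2³ + 3³ + 1³ + 0³ = 36
36 = (2,1,0)_4 → 2³ + 1³ + 0³ = 9
9 = (2,1)_4 → 2³ + 1³ = 9  — 9 repeats.
That took 3 steps.

3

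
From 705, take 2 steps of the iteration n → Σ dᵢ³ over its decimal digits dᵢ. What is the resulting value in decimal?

792

705 → 7³ + 0³ + 5³ = 468
468 → 4³ + 6³ + 8³ = 792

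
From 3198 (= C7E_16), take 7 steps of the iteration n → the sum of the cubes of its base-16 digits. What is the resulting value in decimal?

36

3198 = (12,7,14)_16 → 12³ + 7³ + 14³ = 4815
4815 = (1,2,12,15)_16 → 1³ + 2³ + 12³ + 15³ = 5112
5112 = (1,3,15,8)_16 → 1³ + 3³ + 15³ + 8³ = 3915
3915 = (15,4,11)_16 → 15³ + 4³ + 11³ = 4770
4770 = (1,2,10,2)_16 → 1³ + 2³ + 10³ + 2³ = 1017
1017 = (3,15,9)_16 → 3³ + 15³ + 9³ = 4131
4131 = (1,0,2,3)_16 → 1³ + 0³ + 2³ + 3³ = 36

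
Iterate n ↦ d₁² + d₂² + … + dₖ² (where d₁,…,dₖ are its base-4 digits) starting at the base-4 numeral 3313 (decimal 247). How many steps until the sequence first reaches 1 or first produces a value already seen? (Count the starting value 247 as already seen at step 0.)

247 = (3,3,1,3)_4 → 3² + 3² + 1² + 3² = 9 + 9 + 1 + 9 = 28
28 = (1,3,0)_4 → 1² + 3² + 0² = 1 + 9 + 0 = 10
10 = (2,2)_4 → 2² + 2² = 4 + 4 = 8
8 = (2,0)_4 → 2² + 0² = 4 + 0 = 4
4 = (1,0)_4 → 1² + 0² = 1 + 0 = 1  — reached 1.
That took 5 steps.

5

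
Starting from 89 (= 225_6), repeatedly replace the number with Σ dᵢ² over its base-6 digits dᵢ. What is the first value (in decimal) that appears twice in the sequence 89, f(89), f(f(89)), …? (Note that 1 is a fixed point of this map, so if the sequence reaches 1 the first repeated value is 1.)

89 = (2,2,5)_6 → 2² + 2² + 5² = 33
33 = (5,3)_6 → 5² + 3² = 34
34 = (5,4)_6 → 5² + 4² = 41
41 = (1,0,5)_6 → 1² + 0² + 5² = 26
26 = (4,2)_6 → 4² + 2² = 20
20 = (3,2)_6 → 3² + 2² = 13
13 = (2,1)_6 → 2² + 1² = 5
5 = (5)_6 → 5² = 25
25 = (4,1)_6 → 4² + 1² = 17
17 = (2,5)_6 → 2² + 5² = 29
29 = (4,5)_6 → 4² + 5² = 41  — 41 already appeared earlier.

41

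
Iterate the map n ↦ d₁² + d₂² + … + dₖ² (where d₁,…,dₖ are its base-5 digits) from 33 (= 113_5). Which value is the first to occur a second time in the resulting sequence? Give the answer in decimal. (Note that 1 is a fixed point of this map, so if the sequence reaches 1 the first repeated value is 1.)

33 = (1,1,3)_5 → 1² + 1² + 3² = 1 + 1 + 9 = 11
11 = (2,1)_5 → 2² + 1² = 4 + 1 = 5
5 = (1,0)_5 → 1² + 0² = 1 + 0 = 1  — reached the fixed point 1.
1 → 1, so 1 is the first repeated value.

1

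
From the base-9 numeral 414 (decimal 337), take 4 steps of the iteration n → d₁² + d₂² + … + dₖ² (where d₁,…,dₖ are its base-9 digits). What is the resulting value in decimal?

53

337 = (4,1,4)_9 → 4² + 1² + 4² = 16 + 1 + 16 = 33
33 = (3,6)_9 → 3² + 6² = 9 + 36 = 45
45 = (5,0)_9 → 5² + 0² = 25 + 0 = 25
25 = (2,7)_9 → 2² + 7² = 4 + 49 = 53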